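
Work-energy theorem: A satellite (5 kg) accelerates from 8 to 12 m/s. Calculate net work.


Given: m = 5 kg, v0 = 8 m/s, v = 12 m/s
Using W = (1/2)*m*(v^2 - v0^2)
v^2 = 12^2 = 144
v0^2 = 8^2 = 64
v^2 - v0^2 = 144 - 64 = 80
W = (1/2)*5*80 = 200 J

200 J


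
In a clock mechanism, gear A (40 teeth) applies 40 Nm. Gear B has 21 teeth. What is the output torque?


Given: N1 = 40, N2 = 21, T1 = 40 Nm
Using T2/T1 = N2/N1
T2 = T1 * N2 / N1
T2 = 40 * 21 / 40
T2 = 840 / 40
T2 = 21 Nm

21 Nm


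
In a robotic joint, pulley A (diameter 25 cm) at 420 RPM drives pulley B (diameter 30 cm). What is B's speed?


Given: D1 = 25 cm, w1 = 420 RPM, D2 = 30 cm
Using D1*w1 = D2*w2
w2 = D1*w1 / D2
w2 = 25*420 / 30
w2 = 10500 / 30
w2 = 350 RPM

350 RPM


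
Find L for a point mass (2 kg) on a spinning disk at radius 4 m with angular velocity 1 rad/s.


Given: m = 2 kg, r = 4 m, omega = 1 rad/s
For a point mass: I = m*r^2
I = 2*4^2 = 2*16 = 32
L = I*omega = 32*1
L = 32 kg*m^2/s

32 kg*m^2/s


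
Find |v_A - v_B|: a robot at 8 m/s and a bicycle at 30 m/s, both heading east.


Given: v_A = 8 m/s east, v_B = 30 m/s east
Both move in the same direction; relative speed = |v_A - v_B|
|8 - 30| = |-22|
= 22 m/s

22 m/s


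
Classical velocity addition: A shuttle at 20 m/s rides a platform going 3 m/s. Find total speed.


Given: object velocity = 20 m/s, platform velocity = 3 m/s (same direction)
Using classical velocity addition: v_total = v_object + v_platform
v_total = 20 + 3
v_total = 23 m/s

23 m/s


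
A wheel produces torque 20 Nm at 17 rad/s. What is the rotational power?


Given: tau = 20 Nm, omega = 17 rad/s
Using P = tau * omega
P = 20 * 17
P = 340 W

340 W


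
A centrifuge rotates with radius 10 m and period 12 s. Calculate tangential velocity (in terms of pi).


Given: radius r = 10 m, period T = 12 s
Using v = 2*pi*r / T
v = 2*pi*10 / 12
v = 20*pi / 12
v = 5/3*pi m/s

5/3*pi m/s


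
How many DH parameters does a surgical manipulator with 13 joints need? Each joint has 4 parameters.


Given: 13 joints, 4 DH parameters per joint (d, theta, a, alpha)
Total DH parameters = number_of_joints * 4
Total = 13 * 4
Total = 52

52


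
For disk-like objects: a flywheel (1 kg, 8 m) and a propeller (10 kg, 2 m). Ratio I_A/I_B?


Given: M1=1 kg, R1=8 m, M2=10 kg, R2=2 m
For a disk: I = (1/2)*M*R^2, so I_A/I_B = (M1*R1^2)/(M2*R2^2)
M1*R1^2 = 1*64 = 64
M2*R2^2 = 10*4 = 40
I_A/I_B = 64/40 = 8/5

8/5


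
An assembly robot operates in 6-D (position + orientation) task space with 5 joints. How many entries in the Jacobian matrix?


Given: task space dimension = 6, joints = 5
Jacobian is a 6 x 5 matrix
Total entries = rows * columns
Total = 6 * 5
Total = 30

30


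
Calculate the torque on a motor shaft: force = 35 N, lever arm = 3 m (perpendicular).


Given: F = 35 N, r = 3 m, angle = 90 deg (perpendicular)
Using tau = F * r * sin(90)
sin(90) = 1
tau = 35 * 3 * 1
tau = 105 Nm

105 Nm


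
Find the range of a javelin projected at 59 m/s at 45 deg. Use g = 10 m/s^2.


Given: v0 = 59 m/s, theta = 45 deg, g = 10 m/s^2
sin(2*45) = sin(90) = 1
Using R = v0^2 * sin(2*theta) / g
R = 59^2 * 1 / 10
R = 3481 / 10
R = 3481/10 m

3481/10 m


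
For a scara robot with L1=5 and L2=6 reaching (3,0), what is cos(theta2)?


Given: L1 = 5, L2 = 6, target (x, y) = (3, 0)
Using cos(theta2) = (x^2 + y^2 - L1^2 - L2^2) / (2*L1*L2)
x^2 + y^2 = 3^2 + 0 = 9
L1^2 + L2^2 = 25 + 36 = 61
Numerator = 9 - 61 = -52
Denominator = 2*5*6 = 60
cos(theta2) = -52/60 = -13/15

-13/15


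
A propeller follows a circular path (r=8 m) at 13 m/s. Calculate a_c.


Given: v = 13 m/s, r = 8 m
Using a_c = v^2 / r
a_c = 13^2 / 8
a_c = 169 / 8
a_c = 169/8 m/s^2

169/8 m/s^2


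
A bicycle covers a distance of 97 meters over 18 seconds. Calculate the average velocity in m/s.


Given: distance d = 97 m, time t = 18 s
Using v = d / t
v = 97 / 18
v = 97/18 m/s

97/18 m/s


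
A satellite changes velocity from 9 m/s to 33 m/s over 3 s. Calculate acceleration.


Given: initial velocity v0 = 9 m/s, final velocity v = 33 m/s, time t = 3 s
Using a = (v - v0) / t
a = (33 - 9) / 3
a = 24 / 3
a = 8 m/s^2

8 m/s^2


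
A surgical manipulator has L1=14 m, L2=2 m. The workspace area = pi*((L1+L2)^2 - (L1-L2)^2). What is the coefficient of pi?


Given: L1 = 14, L2 = 2
(L1+L2)^2 = (16)^2 = 256
(L1-L2)^2 = (12)^2 = 144
Difference = 256 - 144 = 112
This equals 4*L1*L2 = 4*14*2 = 112
Workspace area = 112*pi

112


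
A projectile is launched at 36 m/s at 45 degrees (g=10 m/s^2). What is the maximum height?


Given: v0 = 36 m/s, theta = 45 deg, g = 10 m/s^2
sin^2(45) = 1/2
Using H = v0^2 * sin^2(theta) / (2*g)
H = 36^2 * 1/2 / (2*10)
H = 1296 * 1/2 / 20
H = 648 / 20
H = 162/5 m

162/5 m


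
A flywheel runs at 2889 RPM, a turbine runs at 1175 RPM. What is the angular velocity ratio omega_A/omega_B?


Given: RPM_A = 2889, RPM_B = 1175
omega = 2*pi*RPM/60, so omega_A/omega_B = RPM_A / RPM_B
omega_A/omega_B = 2889 / 1175
omega_A/omega_B = 2889/1175

2889/1175


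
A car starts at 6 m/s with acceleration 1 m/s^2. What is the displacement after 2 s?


Given: v0 = 6 m/s, a = 1 m/s^2, t = 2 s
Using s = v0*t + (1/2)*a*t^2
s = 6*2 + (1/2)*1*2^2
s = 12 + (1/2)*4
s = 12 + 2
s = 14

14 m


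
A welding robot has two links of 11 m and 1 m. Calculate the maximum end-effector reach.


Given: L1 = 11 m, L2 = 1 m
For a 2-link planar arm, max reach = L1 + L2 (fully extended)
Max reach = 11 + 1
Max reach = 12 m

12 m


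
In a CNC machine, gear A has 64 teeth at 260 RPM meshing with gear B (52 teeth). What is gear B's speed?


Given: N1 = 64 teeth, w1 = 260 RPM, N2 = 52 teeth
Using N1*w1 = N2*w2
w2 = N1*w1 / N2
w2 = 64*260 / 52
w2 = 16640 / 52
w2 = 320 RPM

320 RPM


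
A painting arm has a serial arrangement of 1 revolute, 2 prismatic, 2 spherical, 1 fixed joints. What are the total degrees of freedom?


Given: serial robot with 1 revolute, 2 prismatic, 2 spherical, 1 fixed joints
DOF contribution per joint type: revolute=1, prismatic=1, spherical=3, fixed=0
DOF = 1*1 + 2*1 + 2*3 + 1*0
DOF = 9

9


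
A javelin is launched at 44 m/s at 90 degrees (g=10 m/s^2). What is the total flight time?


Given: v0 = 44 m/s, theta = 90 deg, g = 10 m/s^2
sin(90) = 1
Using T = 2*v0*sin(theta) / g
T = 2*44*1 / 10
T = 88 / 10
T = 44/5 s

44/5 s


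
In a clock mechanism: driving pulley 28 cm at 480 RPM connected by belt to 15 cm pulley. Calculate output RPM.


Given: D1 = 28 cm, w1 = 480 RPM, D2 = 15 cm
Using D1*w1 = D2*w2
w2 = D1*w1 / D2
w2 = 28*480 / 15
w2 = 13440 / 15
w2 = 896 RPM

896 RPM


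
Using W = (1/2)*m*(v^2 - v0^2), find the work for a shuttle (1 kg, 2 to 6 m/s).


Given: m = 1 kg, v0 = 2 m/s, v = 6 m/s
Using W = (1/2)*m*(v^2 - v0^2)
v^2 = 6^2 = 36
v0^2 = 2^2 = 4
v^2 - v0^2 = 36 - 4 = 32
W = (1/2)*1*32 = 16 J

16 J


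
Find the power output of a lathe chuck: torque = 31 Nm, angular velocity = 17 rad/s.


Given: tau = 31 Nm, omega = 17 rad/s
Using P = tau * omega
P = 31 * 17
P = 527 W

527 W


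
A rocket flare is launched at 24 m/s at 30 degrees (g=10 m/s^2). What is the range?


Given: v0 = 24 m/s, theta = 30 deg, g = 10 m/s^2
sin(2*30) = sin(60) = sqrt(3)/2
Using R = v0^2 * sin(2*theta) / g
R = 24^2 * (sqrt(3)/2) / 10
R = 576 * sqrt(3) / 20
R = 144/5*sqrt(3) m

144/5*sqrt(3) m


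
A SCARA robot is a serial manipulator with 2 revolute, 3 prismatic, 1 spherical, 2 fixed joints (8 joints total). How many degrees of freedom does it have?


Given: serial robot with 2 revolute, 3 prismatic, 1 spherical, 2 fixed joints
DOF contribution per joint type: revolute=1, prismatic=1, spherical=3, fixed=0
DOF = 2*1 + 3*1 + 1*3 + 2*0
DOF = 8

8


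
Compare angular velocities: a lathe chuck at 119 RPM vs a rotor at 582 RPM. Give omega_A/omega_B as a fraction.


Given: RPM_A = 119, RPM_B = 582
omega = 2*pi*RPM/60, so omega_A/omega_B = RPM_A / RPM_B
omega_A/omega_B = 119 / 582
omega_A/omega_B = 119/582

119/582


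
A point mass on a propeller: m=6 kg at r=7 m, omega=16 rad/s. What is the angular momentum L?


Given: m = 6 kg, r = 7 m, omega = 16 rad/s
For a point mass: I = m*r^2
I = 6*7^2 = 6*49 = 294
L = I*omega = 294*16
L = 4704 kg*m^2/s

4704 kg*m^2/s


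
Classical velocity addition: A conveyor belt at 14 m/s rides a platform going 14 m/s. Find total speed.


Given: object velocity = 14 m/s, platform velocity = 14 m/s (same direction)
Using classical velocity addition: v_total = v_object + v_platform
v_total = 14 + 14
v_total = 28 m/s

28 m/s


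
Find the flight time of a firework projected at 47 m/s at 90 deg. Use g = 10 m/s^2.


Given: v0 = 47 m/s, theta = 90 deg, g = 10 m/s^2
sin(90) = 1
Using T = 2*v0*sin(theta) / g
T = 2*47*1 / 10
T = 94 / 10
T = 47/5 s

47/5 s


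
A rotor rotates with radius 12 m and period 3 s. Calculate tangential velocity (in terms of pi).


Given: radius r = 12 m, period T = 3 s
Using v = 2*pi*r / T
v = 2*pi*12 / 3
v = 24*pi / 3
v = 8*pi m/s

8*pi m/s


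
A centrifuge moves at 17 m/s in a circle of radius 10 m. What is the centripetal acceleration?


Given: v = 17 m/s, r = 10 m
Using a_c = v^2 / r
a_c = 17^2 / 10
a_c = 289 / 10
a_c = 289/10 m/s^2

289/10 m/s^2


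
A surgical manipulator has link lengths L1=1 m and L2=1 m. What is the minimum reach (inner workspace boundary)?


Given: L1 = 1 m, L2 = 1 m
For a 2-link planar arm, min reach = |L1 - L2| (second link folded back)
Min reach = |1 - 1|
Min reach = 0 m

0 m


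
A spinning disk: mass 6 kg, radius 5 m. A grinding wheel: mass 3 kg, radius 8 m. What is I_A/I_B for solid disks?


Given: M1=6 kg, R1=5 m, M2=3 kg, R2=8 m
For a disk: I = (1/2)*M*R^2, so I_A/I_B = (M1*R1^2)/(M2*R2^2)
M1*R1^2 = 6*25 = 150
M2*R2^2 = 3*64 = 192
I_A/I_B = 150/192 = 25/32

25/32


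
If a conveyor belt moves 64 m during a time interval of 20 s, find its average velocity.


Given: distance d = 64 m, time t = 20 s
Using v = d / t
v = 64 / 20
v = 16/5 m/s

16/5 m/s


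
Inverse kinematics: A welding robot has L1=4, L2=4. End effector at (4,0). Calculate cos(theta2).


Given: L1 = 4, L2 = 4, target (x, y) = (4, 0)
Using cos(theta2) = (x^2 + y^2 - L1^2 - L2^2) / (2*L1*L2)
x^2 + y^2 = 4^2 + 0 = 16
L1^2 + L2^2 = 16 + 16 = 32
Numerator = 16 - 32 = -16
Denominator = 2*4*4 = 32
cos(theta2) = -16/32 = -1/2

-1/2


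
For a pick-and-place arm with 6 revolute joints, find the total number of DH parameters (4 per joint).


Given: 6 joints, 4 DH parameters per joint (d, theta, a, alpha)
Total DH parameters = number_of_joints * 4
Total = 6 * 4
Total = 24

24


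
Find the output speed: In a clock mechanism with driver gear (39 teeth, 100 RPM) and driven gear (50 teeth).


Given: N1 = 39 teeth, w1 = 100 RPM, N2 = 50 teeth
Using N1*w1 = N2*w2
w2 = N1*w1 / N2
w2 = 39*100 / 50
w2 = 3900 / 50
w2 = 78 RPM

78 RPM


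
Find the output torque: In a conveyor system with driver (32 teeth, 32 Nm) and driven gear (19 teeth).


Given: N1 = 32, N2 = 19, T1 = 32 Nm
Using T2/T1 = N2/N1
T2 = T1 * N2 / N1
T2 = 32 * 19 / 32
T2 = 608 / 32
T2 = 19 Nm

19 Nm


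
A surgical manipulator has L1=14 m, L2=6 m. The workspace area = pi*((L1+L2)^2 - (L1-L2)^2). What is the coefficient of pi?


Given: L1 = 14, L2 = 6
(L1+L2)^2 = (20)^2 = 400
(L1-L2)^2 = (8)^2 = 64
Difference = 400 - 64 = 336
This equals 4*L1*L2 = 4*14*6 = 336
Workspace area = 336*pi

336


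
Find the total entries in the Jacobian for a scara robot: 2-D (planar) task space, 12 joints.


Given: task space dimension = 2, joints = 12
Jacobian is a 2 x 12 matrix
Total entries = rows * columns
Total = 2 * 12
Total = 24

24


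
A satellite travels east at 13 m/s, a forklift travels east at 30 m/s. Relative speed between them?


Given: v_A = 13 m/s east, v_B = 30 m/s east
Both move in the same direction; relative speed = |v_A - v_B|
|13 - 30| = |-17|
= 17 m/s

17 m/s


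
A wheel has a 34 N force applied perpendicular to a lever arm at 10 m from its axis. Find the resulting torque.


Given: F = 34 N, r = 10 m, angle = 90 deg (perpendicular)
Using tau = F * r * sin(90)
sin(90) = 1
tau = 34 * 10 * 1
tau = 340 Nm

340 Nm


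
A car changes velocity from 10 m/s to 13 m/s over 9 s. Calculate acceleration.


Given: initial velocity v0 = 10 m/s, final velocity v = 13 m/s, time t = 9 s
Using a = (v - v0) / t
a = (13 - 10) / 9
a = 3 / 9
a = 1/3 m/s^2

1/3 m/s^2


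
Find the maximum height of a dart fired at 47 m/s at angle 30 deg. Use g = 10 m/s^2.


Given: v0 = 47 m/s, theta = 30 deg, g = 10 m/s^2
sin^2(30) = 1/4
Using H = v0^2 * sin^2(theta) / (2*g)
H = 47^2 * 1/4 / (2*10)
H = 2209 * 1/4 / 20
H = 2209/4 / 20
H = 2209/80 m

2209/80 m


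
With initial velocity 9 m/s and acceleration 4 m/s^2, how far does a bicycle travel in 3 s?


Given: v0 = 9 m/s, a = 4 m/s^2, t = 3 s
Using s = v0*t + (1/2)*a*t^2
s = 9*3 + (1/2)*4*3^2
s = 27 + (1/2)*36
s = 27 + 18
s = 45

45 m


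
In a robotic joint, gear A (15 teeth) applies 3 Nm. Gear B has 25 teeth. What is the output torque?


Given: N1 = 15, N2 = 25, T1 = 3 Nm
Using T2/T1 = N2/N1
T2 = T1 * N2 / N1
T2 = 3 * 25 / 15
T2 = 75 / 15
T2 = 5 Nm

5 Nm


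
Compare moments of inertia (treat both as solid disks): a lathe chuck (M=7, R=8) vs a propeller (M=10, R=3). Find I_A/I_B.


Given: M1=7 kg, R1=8 m, M2=10 kg, R2=3 m
For a disk: I = (1/2)*M*R^2, so I_A/I_B = (M1*R1^2)/(M2*R2^2)
M1*R1^2 = 7*64 = 448
M2*R2^2 = 10*9 = 90
I_A/I_B = 448/90 = 224/45

224/45


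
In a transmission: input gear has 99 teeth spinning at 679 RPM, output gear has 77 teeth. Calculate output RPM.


Given: N1 = 99 teeth, w1 = 679 RPM, N2 = 77 teeth
Using N1*w1 = N2*w2
w2 = N1*w1 / N2
w2 = 99*679 / 77
w2 = 67221 / 77
w2 = 873 RPM

873 RPM


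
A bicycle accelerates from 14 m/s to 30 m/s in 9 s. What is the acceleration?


Given: initial velocity v0 = 14 m/s, final velocity v = 30 m/s, time t = 9 s
Using a = (v - v0) / t
a = (30 - 14) / 9
a = 16 / 9
a = 16/9 m/s^2

16/9 m/s^2


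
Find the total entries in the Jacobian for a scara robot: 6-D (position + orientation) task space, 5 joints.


Given: task space dimension = 6, joints = 5
Jacobian is a 6 x 5 matrix
Total entries = rows * columns
Total = 6 * 5
Total = 30

30


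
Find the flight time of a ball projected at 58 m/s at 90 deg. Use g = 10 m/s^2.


Given: v0 = 58 m/s, theta = 90 deg, g = 10 m/s^2
sin(90) = 1
Using T = 2*v0*sin(theta) / g
T = 2*58*1 / 10
T = 116 / 10
T = 58/5 s

58/5 s


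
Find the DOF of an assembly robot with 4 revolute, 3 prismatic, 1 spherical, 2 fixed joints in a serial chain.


Given: serial robot with 4 revolute, 3 prismatic, 1 spherical, 2 fixed joints
DOF contribution per joint type: revolute=1, prismatic=1, spherical=3, fixed=0
DOF = 4*1 + 3*1 + 1*3 + 2*0
DOF = 10

10


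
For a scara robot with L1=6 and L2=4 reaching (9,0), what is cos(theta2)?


Given: L1 = 6, L2 = 4, target (x, y) = (9, 0)
Using cos(theta2) = (x^2 + y^2 - L1^2 - L2^2) / (2*L1*L2)
x^2 + y^2 = 9^2 + 0 = 81
L1^2 + L2^2 = 36 + 16 = 52
Numerator = 81 - 52 = 29
Denominator = 2*6*4 = 48
cos(theta2) = 29/48 = 29/48

29/48


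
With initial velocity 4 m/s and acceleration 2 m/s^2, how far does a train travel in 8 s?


Given: v0 = 4 m/s, a = 2 m/s^2, t = 8 s
Using s = v0*t + (1/2)*a*t^2
s = 4*8 + (1/2)*2*8^2
s = 32 + (1/2)*128
s = 32 + 64
s = 96

96 m


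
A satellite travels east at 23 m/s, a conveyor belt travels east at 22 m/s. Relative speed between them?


Given: v_A = 23 m/s east, v_B = 22 m/s east
Both move in the same direction; relative speed = |v_A - v_B|
|23 - 22| = |1|
= 1 m/s

1 m/s


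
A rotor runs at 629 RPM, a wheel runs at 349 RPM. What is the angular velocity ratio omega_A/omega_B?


Given: RPM_A = 629, RPM_B = 349
omega = 2*pi*RPM/60, so omega_A/omega_B = RPM_A / RPM_B
omega_A/omega_B = 629 / 349
omega_A/omega_B = 629/349

629/349


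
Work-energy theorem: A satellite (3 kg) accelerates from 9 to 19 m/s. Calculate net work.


Given: m = 3 kg, v0 = 9 m/s, v = 19 m/s
Using W = (1/2)*m*(v^2 - v0^2)
v^2 = 19^2 = 361
v0^2 = 9^2 = 81
v^2 - v0^2 = 361 - 81 = 280
W = (1/2)*3*280 = 420 J

420 J


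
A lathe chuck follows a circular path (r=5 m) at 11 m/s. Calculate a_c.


Given: v = 11 m/s, r = 5 m
Using a_c = v^2 / r
a_c = 11^2 / 5
a_c = 121 / 5
a_c = 121/5 m/s^2

121/5 m/s^2


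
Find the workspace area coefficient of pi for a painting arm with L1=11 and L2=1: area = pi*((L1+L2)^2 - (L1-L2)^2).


Given: L1 = 11, L2 = 1
(L1+L2)^2 = (12)^2 = 144
(L1-L2)^2 = (10)^2 = 100
Difference = 144 - 100 = 44
This equals 4*L1*L2 = 4*11*1 = 44
Workspace area = 44*pi

44


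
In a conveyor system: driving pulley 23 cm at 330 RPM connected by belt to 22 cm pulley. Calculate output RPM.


Given: D1 = 23 cm, w1 = 330 RPM, D2 = 22 cm
Using D1*w1 = D2*w2
w2 = D1*w1 / D2
w2 = 23*330 / 22
w2 = 7590 / 22
w2 = 345 RPM

345 RPM


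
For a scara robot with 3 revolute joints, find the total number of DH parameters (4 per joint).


Given: 3 joints, 4 DH parameters per joint (d, theta, a, alpha)
Total DH parameters = number_of_joints * 4
Total = 3 * 4
Total = 12

12


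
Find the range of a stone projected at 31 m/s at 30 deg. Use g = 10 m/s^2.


Given: v0 = 31 m/s, theta = 30 deg, g = 10 m/s^2
sin(2*30) = sin(60) = sqrt(3)/2
Using R = v0^2 * sin(2*theta) / g
R = 31^2 * (sqrt(3)/2) / 10
R = 961 * sqrt(3) / 20
R = 961/20*sqrt(3) m

961/20*sqrt(3) m


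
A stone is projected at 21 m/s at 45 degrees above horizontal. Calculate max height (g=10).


Given: v0 = 21 m/s, theta = 45 deg, g = 10 m/s^2
sin^2(45) = 1/2
Using H = v0^2 * sin^2(theta) / (2*g)
H = 21^2 * 1/2 / (2*10)
H = 441 * 1/2 / 20
H = 441/2 / 20
H = 441/40 m

441/40 m


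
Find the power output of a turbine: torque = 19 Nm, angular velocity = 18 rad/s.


Given: tau = 19 Nm, omega = 18 rad/s
Using P = tau * omega
P = 19 * 18
P = 342 W

342 W


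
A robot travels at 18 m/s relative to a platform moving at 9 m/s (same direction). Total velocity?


Given: object velocity = 18 m/s, platform velocity = 9 m/s (same direction)
Using classical velocity addition: v_total = v_object + v_platform
v_total = 18 + 9
v_total = 27 m/s

27 m/s


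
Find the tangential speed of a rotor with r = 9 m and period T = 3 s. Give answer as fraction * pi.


Given: radius r = 9 m, period T = 3 s
Using v = 2*pi*r / T
v = 2*pi*9 / 3
v = 18*pi / 3
v = 6*pi m/s

6*pi m/s


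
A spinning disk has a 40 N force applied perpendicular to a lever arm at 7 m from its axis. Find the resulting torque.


Given: F = 40 N, r = 7 m, angle = 90 deg (perpendicular)
Using tau = F * r * sin(90)
sin(90) = 1
tau = 40 * 7 * 1
tau = 280 Nm

280 Nm


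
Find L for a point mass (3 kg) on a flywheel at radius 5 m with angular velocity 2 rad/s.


Given: m = 3 kg, r = 5 m, omega = 2 rad/s
For a point mass: I = m*r^2
I = 3*5^2 = 3*25 = 75
L = I*omega = 75*2
L = 150 kg*m^2/s

150 kg*m^2/s


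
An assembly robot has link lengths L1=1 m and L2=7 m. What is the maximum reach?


Given: L1 = 1 m, L2 = 7 m
For a 2-link planar arm, max reach = L1 + L2 (fully extended)
Max reach = 1 + 7
Max reach = 8 m

8 m


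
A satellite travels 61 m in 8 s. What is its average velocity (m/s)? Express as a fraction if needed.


Given: distance d = 61 m, time t = 8 s
Using v = d / t
v = 61 / 8
v = 61/8 m/s

61/8 m/s


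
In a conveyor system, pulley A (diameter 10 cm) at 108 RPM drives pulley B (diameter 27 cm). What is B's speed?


Given: D1 = 10 cm, w1 = 108 RPM, D2 = 27 cm
Using D1*w1 = D2*w2
w2 = D1*w1 / D2
w2 = 10*108 / 27
w2 = 1080 / 27
w2 = 40 RPM

40 RPM


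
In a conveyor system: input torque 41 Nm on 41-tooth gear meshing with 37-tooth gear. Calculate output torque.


Given: N1 = 41, N2 = 37, T1 = 41 Nm
Using T2/T1 = N2/N1
T2 = T1 * N2 / N1
T2 = 41 * 37 / 41
T2 = 1517 / 41
T2 = 37 Nm

37 Nm


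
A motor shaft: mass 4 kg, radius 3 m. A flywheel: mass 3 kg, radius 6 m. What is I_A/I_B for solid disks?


Given: M1=4 kg, R1=3 m, M2=3 kg, R2=6 m
For a disk: I = (1/2)*M*R^2, so I_A/I_B = (M1*R1^2)/(M2*R2^2)
M1*R1^2 = 4*9 = 36
M2*R2^2 = 3*36 = 108
I_A/I_B = 36/108 = 1/3

1/3


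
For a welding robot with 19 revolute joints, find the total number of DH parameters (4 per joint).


Given: 19 joints, 4 DH parameters per joint (d, theta, a, alpha)
Total DH parameters = number_of_joints * 4
Total = 19 * 4
Total = 76

76


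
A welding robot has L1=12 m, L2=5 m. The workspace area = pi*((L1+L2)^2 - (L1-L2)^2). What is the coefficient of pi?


Given: L1 = 12, L2 = 5
(L1+L2)^2 = (17)^2 = 289
(L1-L2)^2 = (7)^2 = 49
Difference = 289 - 49 = 240
This equals 4*L1*L2 = 4*12*5 = 240
Workspace area = 240*pi

240


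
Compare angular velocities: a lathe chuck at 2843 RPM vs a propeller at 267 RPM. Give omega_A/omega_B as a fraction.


Given: RPM_A = 2843, RPM_B = 267
omega = 2*pi*RPM/60, so omega_A/omega_B = RPM_A / RPM_B
omega_A/omega_B = 2843 / 267
omega_A/omega_B = 2843/267

2843/267


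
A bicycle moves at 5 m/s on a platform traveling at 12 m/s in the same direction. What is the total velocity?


Given: object velocity = 5 m/s, platform velocity = 12 m/s (same direction)
Using classical velocity addition: v_total = v_object + v_platform
v_total = 5 + 12
v_total = 17 m/s

17 m/s


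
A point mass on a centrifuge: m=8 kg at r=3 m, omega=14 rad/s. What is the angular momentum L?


Given: m = 8 kg, r = 3 m, omega = 14 rad/s
For a point mass: I = m*r^2
I = 8*3^2 = 8*9 = 72
L = I*omega = 72*14
L = 1008 kg*m^2/s

1008 kg*m^2/s


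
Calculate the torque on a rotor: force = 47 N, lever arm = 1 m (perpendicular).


Given: F = 47 N, r = 1 m, angle = 90 deg (perpendicular)
Using tau = F * r * sin(90)
sin(90) = 1
tau = 47 * 1 * 1
tau = 47 Nm

47 Nm


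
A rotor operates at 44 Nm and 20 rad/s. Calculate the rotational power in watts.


Given: tau = 44 Nm, omega = 20 rad/s
Using P = tau * omega
P = 44 * 20
P = 880 W

880 W


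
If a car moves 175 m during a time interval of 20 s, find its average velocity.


Given: distance d = 175 m, time t = 20 s
Using v = d / t
v = 175 / 20
v = 35/4 m/s

35/4 m/s


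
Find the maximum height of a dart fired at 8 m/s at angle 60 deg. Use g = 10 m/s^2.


Given: v0 = 8 m/s, theta = 60 deg, g = 10 m/s^2
sin^2(60) = 3/4
Using H = v0^2 * sin^2(theta) / (2*g)
H = 8^2 * 3/4 / (2*10)
H = 64 * 3/4 / 20
H = 48 / 20
H = 12/5 m

12/5 m


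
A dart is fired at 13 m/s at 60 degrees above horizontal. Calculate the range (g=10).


Given: v0 = 13 m/s, theta = 60 deg, g = 10 m/s^2
sin(2*60) = sin(120) = sqrt(3)/2
Using R = v0^2 * sin(2*theta) / g
R = 13^2 * (sqrt(3)/2) / 10
R = 169 * sqrt(3) / 20
R = 169/20*sqrt(3) m

169/20*sqrt(3) m


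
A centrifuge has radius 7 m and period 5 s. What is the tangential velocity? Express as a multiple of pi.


Given: radius r = 7 m, period T = 5 s
Using v = 2*pi*r / T
v = 2*pi*7 / 5
v = 14*pi / 5
v = 14/5*pi m/s

14/5*pi m/s


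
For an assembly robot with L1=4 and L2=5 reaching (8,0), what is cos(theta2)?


Given: L1 = 4, L2 = 5, target (x, y) = (8, 0)
Using cos(theta2) = (x^2 + y^2 - L1^2 - L2^2) / (2*L1*L2)
x^2 + y^2 = 8^2 + 0 = 64
L1^2 + L2^2 = 16 + 25 = 41
Numerator = 64 - 41 = 23
Denominator = 2*4*5 = 40
cos(theta2) = 23/40 = 23/40

23/40


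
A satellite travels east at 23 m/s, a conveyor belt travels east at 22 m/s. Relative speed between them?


Given: v_A = 23 m/s east, v_B = 22 m/s east
Both move in the same direction; relative speed = |v_A - v_B|
|23 - 22| = |1|
= 1 m/s

1 m/s


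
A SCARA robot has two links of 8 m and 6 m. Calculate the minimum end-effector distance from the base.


Given: L1 = 8 m, L2 = 6 m
For a 2-link planar arm, min reach = |L1 - L2| (second link folded back)
Min reach = |8 - 6|
Min reach = 2 m

2 m


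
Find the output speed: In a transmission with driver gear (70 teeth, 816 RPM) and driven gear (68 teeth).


Given: N1 = 70 teeth, w1 = 816 RPM, N2 = 68 teeth
Using N1*w1 = N2*w2
w2 = N1*w1 / N2
w2 = 70*816 / 68
w2 = 57120 / 68
w2 = 840 RPM

840 RPM


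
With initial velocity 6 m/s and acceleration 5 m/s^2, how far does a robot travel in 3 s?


Given: v0 = 6 m/s, a = 5 m/s^2, t = 3 s
Using s = v0*t + (1/2)*a*t^2
s = 6*3 + (1/2)*5*3^2
s = 18 + (1/2)*45
s = 18 + 45/2
s = 81/2

81/2 m


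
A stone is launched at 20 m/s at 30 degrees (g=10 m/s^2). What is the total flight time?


Given: v0 = 20 m/s, theta = 30 deg, g = 10 m/s^2
sin(30) = 1/2
Using T = 2*v0*sin(theta) / g
T = 2*20*1/2 / 10
T = 20 / 10
T = 2 s

2 s


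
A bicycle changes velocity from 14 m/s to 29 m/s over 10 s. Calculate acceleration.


Given: initial velocity v0 = 14 m/s, final velocity v = 29 m/s, time t = 10 s
Using a = (v - v0) / t
a = (29 - 14) / 10
a = 15 / 10
a = 3/2 m/s^2

3/2 m/s^2


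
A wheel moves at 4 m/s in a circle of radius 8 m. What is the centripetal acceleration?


Given: v = 4 m/s, r = 8 m
Using a_c = v^2 / r
a_c = 4^2 / 8
a_c = 16 / 8
a_c = 2 m/s^2

2 m/s^2


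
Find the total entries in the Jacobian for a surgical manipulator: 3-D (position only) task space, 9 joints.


Given: task space dimension = 3, joints = 9
Jacobian is a 3 x 9 matrix
Total entries = rows * columns
Total = 3 * 9
Total = 27

27


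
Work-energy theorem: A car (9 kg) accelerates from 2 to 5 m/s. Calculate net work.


Given: m = 9 kg, v0 = 2 m/s, v = 5 m/s
Using W = (1/2)*m*(v^2 - v0^2)
v^2 = 5^2 = 25
v0^2 = 2^2 = 4
v^2 - v0^2 = 25 - 4 = 21
W = (1/2)*9*21 = 189/2 J

189/2 J


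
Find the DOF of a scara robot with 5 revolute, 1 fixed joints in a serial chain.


Given: serial robot with 5 revolute, 1 fixed joints
DOF contribution per joint type: revolute=1, prismatic=1, spherical=3, fixed=0
DOF = 5*1 + 1*0
DOF = 5

5


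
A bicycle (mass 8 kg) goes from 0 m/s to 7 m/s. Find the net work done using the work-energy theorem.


Given: m = 8 kg, v0 = 0 m/s, v = 7 m/s
Using W = (1/2)*m*(v^2 - v0^2)
v^2 = 7^2 = 49
v0^2 = 0^2 = 0
v^2 - v0^2 = 49 - 0 = 49
W = (1/2)*8*49 = 196 J

196 J


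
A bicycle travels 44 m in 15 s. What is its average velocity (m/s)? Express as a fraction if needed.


Given: distance d = 44 m, time t = 15 s
Using v = d / t
v = 44 / 15
v = 44/15 m/s

44/15 m/s


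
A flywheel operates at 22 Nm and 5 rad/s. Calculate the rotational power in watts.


Given: tau = 22 Nm, omega = 5 rad/s
Using P = tau * omega
P = 22 * 5
P = 110 W

110 W


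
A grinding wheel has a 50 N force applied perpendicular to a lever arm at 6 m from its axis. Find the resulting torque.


Given: F = 50 N, r = 6 m, angle = 90 deg (perpendicular)
Using tau = F * r * sin(90)
sin(90) = 1
tau = 50 * 6 * 1
tau = 300 Nm

300 Nm


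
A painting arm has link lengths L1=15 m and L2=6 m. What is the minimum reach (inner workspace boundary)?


Given: L1 = 15 m, L2 = 6 m
For a 2-link planar arm, min reach = |L1 - L2| (second link folded back)
Min reach = |15 - 6|
Min reach = 9 m

9 m


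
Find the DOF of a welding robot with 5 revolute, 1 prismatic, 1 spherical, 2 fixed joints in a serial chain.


Given: serial robot with 5 revolute, 1 prismatic, 1 spherical, 2 fixed joints
DOF contribution per joint type: revolute=1, prismatic=1, spherical=3, fixed=0
DOF = 5*1 + 1*1 + 1*3 + 2*0
DOF = 9

9


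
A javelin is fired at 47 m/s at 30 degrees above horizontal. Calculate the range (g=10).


Given: v0 = 47 m/s, theta = 30 deg, g = 10 m/s^2
sin(2*30) = sin(60) = sqrt(3)/2
Using R = v0^2 * sin(2*theta) / g
R = 47^2 * (sqrt(3)/2) / 10
R = 2209 * sqrt(3) / 20
R = 2209/20*sqrt(3) m

2209/20*sqrt(3) m


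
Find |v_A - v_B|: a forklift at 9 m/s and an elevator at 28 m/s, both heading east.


Given: v_A = 9 m/s east, v_B = 28 m/s east
Both move in the same direction; relative speed = |v_A - v_B|
|9 - 28| = |-19|
= 19 m/s

19 m/s


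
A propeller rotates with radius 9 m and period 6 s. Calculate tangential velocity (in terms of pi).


Given: radius r = 9 m, period T = 6 s
Using v = 2*pi*r / T
v = 2*pi*9 / 6
v = 18*pi / 6
v = 3*pi m/s

3*pi m/s


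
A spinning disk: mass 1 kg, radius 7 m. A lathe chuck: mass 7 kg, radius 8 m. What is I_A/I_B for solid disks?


Given: M1=1 kg, R1=7 m, M2=7 kg, R2=8 m
For a disk: I = (1/2)*M*R^2, so I_A/I_B = (M1*R1^2)/(M2*R2^2)
M1*R1^2 = 1*49 = 49
M2*R2^2 = 7*64 = 448
I_A/I_B = 49/448 = 7/64

7/64


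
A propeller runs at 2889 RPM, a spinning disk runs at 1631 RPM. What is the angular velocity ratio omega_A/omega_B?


Given: RPM_A = 2889, RPM_B = 1631
omega = 2*pi*RPM/60, so omega_A/omega_B = RPM_A / RPM_B
omega_A/omega_B = 2889 / 1631
omega_A/omega_B = 2889/1631

2889/1631


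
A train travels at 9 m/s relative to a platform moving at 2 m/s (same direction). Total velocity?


Given: object velocity = 9 m/s, platform velocity = 2 m/s (same direction)
Using classical velocity addition: v_total = v_object + v_platform
v_total = 9 + 2
v_total = 11 m/s

11 m/s


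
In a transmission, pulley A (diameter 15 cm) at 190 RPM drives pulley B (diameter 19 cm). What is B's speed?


Given: D1 = 15 cm, w1 = 190 RPM, D2 = 19 cm
Using D1*w1 = D2*w2
w2 = D1*w1 / D2
w2 = 15*190 / 19
w2 = 2850 / 19
w2 = 150 RPM

150 RPM


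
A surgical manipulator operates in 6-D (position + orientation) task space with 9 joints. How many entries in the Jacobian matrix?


Given: task space dimension = 6, joints = 9
Jacobian is a 6 x 9 matrix
Total entries = rows * columns
Total = 6 * 9
Total = 54

54


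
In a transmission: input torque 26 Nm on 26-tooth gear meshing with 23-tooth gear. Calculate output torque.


Given: N1 = 26, N2 = 23, T1 = 26 Nm
Using T2/T1 = N2/N1
T2 = T1 * N2 / N1
T2 = 26 * 23 / 26
T2 = 598 / 26
T2 = 23 Nm

23 Nm


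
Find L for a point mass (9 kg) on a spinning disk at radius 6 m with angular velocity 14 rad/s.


Given: m = 9 kg, r = 6 m, omega = 14 rad/s
For a point mass: I = m*r^2
I = 9*6^2 = 9*36 = 324
L = I*omega = 324*14
L = 4536 kg*m^2/s

4536 kg*m^2/s


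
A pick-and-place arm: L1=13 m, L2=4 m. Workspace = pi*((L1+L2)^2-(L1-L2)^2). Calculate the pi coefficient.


Given: L1 = 13, L2 = 4
(L1+L2)^2 = (17)^2 = 289
(L1-L2)^2 = (9)^2 = 81
Difference = 289 - 81 = 208
This equals 4*L1*L2 = 4*13*4 = 208
Workspace area = 208*pi

208


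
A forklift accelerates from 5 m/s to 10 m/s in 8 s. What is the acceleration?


Given: initial velocity v0 = 5 m/s, final velocity v = 10 m/s, time t = 8 s
Using a = (v - v0) / t
a = (10 - 5) / 8
a = 5 / 8
a = 5/8 m/s^2

5/8 m/s^2


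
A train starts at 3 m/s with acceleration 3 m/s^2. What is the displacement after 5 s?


Given: v0 = 3 m/s, a = 3 m/s^2, t = 5 s
Using s = v0*t + (1/2)*a*t^2
s = 3*5 + (1/2)*3*5^2
s = 15 + (1/2)*75
s = 15 + 75/2
s = 105/2

105/2 m


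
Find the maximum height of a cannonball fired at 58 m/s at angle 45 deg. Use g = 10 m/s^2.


Given: v0 = 58 m/s, theta = 45 deg, g = 10 m/s^2
sin^2(45) = 1/2
Using H = v0^2 * sin^2(theta) / (2*g)
H = 58^2 * 1/2 / (2*10)
H = 3364 * 1/2 / 20
H = 1682 / 20
H = 841/10 m

841/10 m


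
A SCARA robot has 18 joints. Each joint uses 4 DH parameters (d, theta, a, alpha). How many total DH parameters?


Given: 18 joints, 4 DH parameters per joint (d, theta, a, alpha)
Total DH parameters = number_of_joints * 4
Total = 18 * 4
Total = 72

72


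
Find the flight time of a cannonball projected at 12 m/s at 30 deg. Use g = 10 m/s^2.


Given: v0 = 12 m/s, theta = 30 deg, g = 10 m/s^2
sin(30) = 1/2
Using T = 2*v0*sin(theta) / g
T = 2*12*1/2 / 10
T = 12 / 10
T = 6/5 s

6/5 s


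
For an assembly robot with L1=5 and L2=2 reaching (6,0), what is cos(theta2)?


Given: L1 = 5, L2 = 2, target (x, y) = (6, 0)
Using cos(theta2) = (x^2 + y^2 - L1^2 - L2^2) / (2*L1*L2)
x^2 + y^2 = 6^2 + 0 = 36
L1^2 + L2^2 = 25 + 4 = 29
Numerator = 36 - 29 = 7
Denominator = 2*5*2 = 20
cos(theta2) = 7/20 = 7/20

7/20


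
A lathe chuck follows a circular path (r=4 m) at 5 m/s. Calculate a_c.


Given: v = 5 m/s, r = 4 m
Using a_c = v^2 / r
a_c = 5^2 / 4
a_c = 25 / 4
a_c = 25/4 m/s^2

25/4 m/s^2


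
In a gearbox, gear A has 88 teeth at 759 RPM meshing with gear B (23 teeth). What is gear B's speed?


Given: N1 = 88 teeth, w1 = 759 RPM, N2 = 23 teeth
Using N1*w1 = N2*w2
w2 = N1*w1 / N2
w2 = 88*759 / 23
w2 = 66792 / 23
w2 = 2904 RPM

2904 RPM


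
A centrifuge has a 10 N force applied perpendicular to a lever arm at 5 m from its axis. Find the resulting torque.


Given: F = 10 N, r = 5 m, angle = 90 deg (perpendicular)
Using tau = F * r * sin(90)
sin(90) = 1
tau = 10 * 5 * 1
tau = 50 Nm

50 Nm


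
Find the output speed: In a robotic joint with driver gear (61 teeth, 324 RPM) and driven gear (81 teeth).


Given: N1 = 61 teeth, w1 = 324 RPM, N2 = 81 teeth
Using N1*w1 = N2*w2
w2 = N1*w1 / N2
w2 = 61*324 / 81
w2 = 19764 / 81
w2 = 244 RPM

244 RPM


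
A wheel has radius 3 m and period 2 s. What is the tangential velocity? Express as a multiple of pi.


Given: radius r = 3 m, period T = 2 s
Using v = 2*pi*r / T
v = 2*pi*3 / 2
v = 6*pi / 2
v = 3*pi m/s

3*pi m/s


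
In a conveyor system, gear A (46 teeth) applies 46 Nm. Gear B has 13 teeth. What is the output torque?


Given: N1 = 46, N2 = 13, T1 = 46 Nm
Using T2/T1 = N2/N1
T2 = T1 * N2 / N1
T2 = 46 * 13 / 46
T2 = 598 / 46
T2 = 13 Nm

13 Nm


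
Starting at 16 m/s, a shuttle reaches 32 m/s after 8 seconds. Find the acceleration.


Given: initial velocity v0 = 16 m/s, final velocity v = 32 m/s, time t = 8 s
Using a = (v - v0) / t
a = (32 - 16) / 8
a = 16 / 8
a = 2 m/s^2

2 m/s^2


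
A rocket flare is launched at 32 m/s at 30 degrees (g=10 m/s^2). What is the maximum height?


Given: v0 = 32 m/s, theta = 30 deg, g = 10 m/s^2
sin^2(30) = 1/4
Using H = v0^2 * sin^2(theta) / (2*g)
H = 32^2 * 1/4 / (2*10)
H = 1024 * 1/4 / 20
H = 256 / 20
H = 64/5 m

64/5 m


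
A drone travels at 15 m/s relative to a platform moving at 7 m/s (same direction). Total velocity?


Given: object velocity = 15 m/s, platform velocity = 7 m/s (same direction)
Using classical velocity addition: v_total = v_object + v_platform
v_total = 15 + 7
v_total = 22 m/s

22 m/s


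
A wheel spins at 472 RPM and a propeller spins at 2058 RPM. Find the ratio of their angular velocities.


Given: RPM_A = 472, RPM_B = 2058
omega = 2*pi*RPM/60, so omega_A/omega_B = RPM_A / RPM_B
omega_A/omega_B = 472 / 2058
omega_A/omega_B = 236/1029

236/1029


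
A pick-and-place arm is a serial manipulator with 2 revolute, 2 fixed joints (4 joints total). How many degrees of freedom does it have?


Given: serial robot with 2 revolute, 2 fixed joints
DOF contribution per joint type: revolute=1, prismatic=1, spherical=3, fixed=0
DOF = 2*1 + 2*0
DOF = 2

2


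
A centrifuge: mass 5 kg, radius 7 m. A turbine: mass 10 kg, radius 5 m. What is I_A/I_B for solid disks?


Given: M1=5 kg, R1=7 m, M2=10 kg, R2=5 m
For a disk: I = (1/2)*M*R^2, so I_A/I_B = (M1*R1^2)/(M2*R2^2)
M1*R1^2 = 5*49 = 245
M2*R2^2 = 10*25 = 250
I_A/I_B = 245/250 = 49/50

49/50


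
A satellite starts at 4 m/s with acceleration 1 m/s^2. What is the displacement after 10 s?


Given: v0 = 4 m/s, a = 1 m/s^2, t = 10 s
Using s = v0*t + (1/2)*a*t^2
s = 4*10 + (1/2)*1*10^2
s = 40 + (1/2)*100
s = 40 + 50
s = 90

90 m


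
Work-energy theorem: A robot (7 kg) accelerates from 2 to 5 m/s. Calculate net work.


Given: m = 7 kg, v0 = 2 m/s, v = 5 m/s
Using W = (1/2)*m*(v^2 - v0^2)
v^2 = 5^2 = 25
v0^2 = 2^2 = 4
v^2 - v0^2 = 25 - 4 = 21
W = (1/2)*7*21 = 147/2 J

147/2 J


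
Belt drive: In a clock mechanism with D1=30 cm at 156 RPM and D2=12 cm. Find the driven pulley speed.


Given: D1 = 30 cm, w1 = 156 RPM, D2 = 12 cm
Using D1*w1 = D2*w2
w2 = D1*w1 / D2
w2 = 30*156 / 12
w2 = 4680 / 12
w2 = 390 RPM

390 RPM


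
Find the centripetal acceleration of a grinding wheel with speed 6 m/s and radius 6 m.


Given: v = 6 m/s, r = 6 m
Using a_c = v^2 / r
a_c = 6^2 / 6
a_c = 36 / 6
a_c = 6 m/s^2

6 m/s^2


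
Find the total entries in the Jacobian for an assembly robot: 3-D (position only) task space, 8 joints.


Given: task space dimension = 3, joints = 8
Jacobian is a 3 x 8 matrix
Total entries = rows * columns
Total = 3 * 8
Total = 24

24


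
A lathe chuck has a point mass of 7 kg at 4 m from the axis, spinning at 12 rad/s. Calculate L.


Given: m = 7 kg, r = 4 m, omega = 12 rad/s
For a point mass: I = m*r^2
I = 7*4^2 = 7*16 = 112
L = I*omega = 112*12
L = 1344 kg*m^2/s

1344 kg*m^2/s


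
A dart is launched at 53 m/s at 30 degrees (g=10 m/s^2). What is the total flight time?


Given: v0 = 53 m/s, theta = 30 deg, g = 10 m/s^2
sin(30) = 1/2
Using T = 2*v0*sin(theta) / g
T = 2*53*1/2 / 10
T = 53 / 10
T = 53/10 s

53/10 s


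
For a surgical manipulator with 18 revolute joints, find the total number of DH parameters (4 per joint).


Given: 18 joints, 4 DH parameters per joint (d, theta, a, alpha)
Total DH parameters = number_of_joints * 4
Total = 18 * 4
Total = 72

72


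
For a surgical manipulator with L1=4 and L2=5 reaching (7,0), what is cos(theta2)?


Given: L1 = 4, L2 = 5, target (x, y) = (7, 0)
Using cos(theta2) = (x^2 + y^2 - L1^2 - L2^2) / (2*L1*L2)
x^2 + y^2 = 7^2 + 0 = 49
L1^2 + L2^2 = 16 + 25 = 41
Numerator = 49 - 41 = 8
Denominator = 2*4*5 = 40
cos(theta2) = 8/40 = 1/5

1/5


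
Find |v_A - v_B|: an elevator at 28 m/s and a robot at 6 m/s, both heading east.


Given: v_A = 28 m/s east, v_B = 6 m/s east
Both move in the same direction; relative speed = |v_A - v_B|
|28 - 6| = |22|
= 22 m/s

22 m/s


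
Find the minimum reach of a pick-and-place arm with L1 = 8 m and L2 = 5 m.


Given: L1 = 8 m, L2 = 5 m
For a 2-link planar arm, min reach = |L1 - L2| (second link folded back)
Min reach = |8 - 5|
Min reach = 3 m

3 m


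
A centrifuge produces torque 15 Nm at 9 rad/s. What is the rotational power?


Given: tau = 15 Nm, omega = 9 rad/s
Using P = tau * omega
P = 15 * 9
P = 135 W

135 W


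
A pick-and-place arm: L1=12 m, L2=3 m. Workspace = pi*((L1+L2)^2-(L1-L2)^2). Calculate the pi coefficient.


Given: L1 = 12, L2 = 3
(L1+L2)^2 = (15)^2 = 225
(L1-L2)^2 = (9)^2 = 81
Difference = 225 - 81 = 144
This equals 4*L1*L2 = 4*12*3 = 144
Workspace area = 144*pi

144


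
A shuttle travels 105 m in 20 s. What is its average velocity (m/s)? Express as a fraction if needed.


Given: distance d = 105 m, time t = 20 s
Using v = d / t
v = 105 / 20
v = 21/4 m/s

21/4 m/s


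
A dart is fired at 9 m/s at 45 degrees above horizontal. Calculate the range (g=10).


Given: v0 = 9 m/s, theta = 45 deg, g = 10 m/s^2
sin(2*45) = sin(90) = 1
Using R = v0^2 * sin(2*theta) / g
R = 9^2 * 1 / 10
R = 81 / 10
R = 81/10 m

81/10 m


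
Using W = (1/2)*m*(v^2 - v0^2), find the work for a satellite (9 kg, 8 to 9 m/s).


Given: m = 9 kg, v0 = 8 m/s, v = 9 m/s
Using W = (1/2)*m*(v^2 - v0^2)
v^2 = 9^2 = 81
v0^2 = 8^2 = 64
v^2 - v0^2 = 81 - 64 = 17
W = (1/2)*9*17 = 153/2 J

153/2 J


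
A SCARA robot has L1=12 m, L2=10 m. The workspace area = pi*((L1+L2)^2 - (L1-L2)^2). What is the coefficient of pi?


Given: L1 = 12, L2 = 10
(L1+L2)^2 = (22)^2 = 484
(L1-L2)^2 = (2)^2 = 4
Difference = 484 - 4 = 480
This equals 4*L1*L2 = 4*12*10 = 480
Workspace area = 480*pi

480


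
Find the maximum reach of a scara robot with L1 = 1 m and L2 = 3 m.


Given: L1 = 1 m, L2 = 3 m
For a 2-link planar arm, max reach = L1 + L2 (fully extended)
Max reach = 1 + 3
Max reach = 4 m

4 m


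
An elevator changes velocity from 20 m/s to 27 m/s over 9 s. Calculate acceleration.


Given: initial velocity v0 = 20 m/s, final velocity v = 27 m/s, time t = 9 s
Using a = (v - v0) / t
a = (27 - 20) / 9
a = 7 / 9
a = 7/9 m/s^2

7/9 m/s^2


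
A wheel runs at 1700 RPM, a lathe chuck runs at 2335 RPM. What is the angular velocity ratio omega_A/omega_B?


Given: RPM_A = 1700, RPM_B = 2335
omega = 2*pi*RPM/60, so omega_A/omega_B = RPM_A / RPM_B
omega_A/omega_B = 1700 / 2335
omega_A/omega_B = 340/467

340/467
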